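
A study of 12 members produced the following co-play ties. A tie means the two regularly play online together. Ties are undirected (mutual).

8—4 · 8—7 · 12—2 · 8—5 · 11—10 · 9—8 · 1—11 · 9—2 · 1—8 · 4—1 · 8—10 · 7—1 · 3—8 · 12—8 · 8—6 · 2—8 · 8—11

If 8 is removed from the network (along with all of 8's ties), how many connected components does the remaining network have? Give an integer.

Without 8, the remaining ties split the others into: {1, 4, 7, 10, 11}; {5}; {2, 9, 12}; {6}; {3}.
That's 5 separate components.

5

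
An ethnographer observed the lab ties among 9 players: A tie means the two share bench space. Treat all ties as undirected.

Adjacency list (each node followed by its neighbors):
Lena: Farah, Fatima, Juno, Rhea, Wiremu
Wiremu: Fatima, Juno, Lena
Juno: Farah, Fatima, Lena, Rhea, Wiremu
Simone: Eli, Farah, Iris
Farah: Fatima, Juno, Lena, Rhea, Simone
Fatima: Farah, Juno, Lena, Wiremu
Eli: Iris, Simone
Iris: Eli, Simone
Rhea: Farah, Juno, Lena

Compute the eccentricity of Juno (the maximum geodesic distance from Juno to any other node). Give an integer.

Distances from Juno: Eli:3, Farah:1, Fatima:1, Iris:3, Lena:1, Rhea:1, Simone:2, Wiremu:1.
The largest is 3 (to Iris and Eli), so the eccentricity of Juno is 3.

3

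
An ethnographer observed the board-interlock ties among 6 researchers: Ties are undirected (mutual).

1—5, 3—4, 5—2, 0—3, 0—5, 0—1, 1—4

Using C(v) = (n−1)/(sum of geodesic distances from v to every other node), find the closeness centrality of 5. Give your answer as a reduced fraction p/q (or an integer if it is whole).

5/7

Distances from 5: 0:1, 1:1, 2:1, 3:2, 4:2. Sum = 7.
n = 6, so closeness = 5/7.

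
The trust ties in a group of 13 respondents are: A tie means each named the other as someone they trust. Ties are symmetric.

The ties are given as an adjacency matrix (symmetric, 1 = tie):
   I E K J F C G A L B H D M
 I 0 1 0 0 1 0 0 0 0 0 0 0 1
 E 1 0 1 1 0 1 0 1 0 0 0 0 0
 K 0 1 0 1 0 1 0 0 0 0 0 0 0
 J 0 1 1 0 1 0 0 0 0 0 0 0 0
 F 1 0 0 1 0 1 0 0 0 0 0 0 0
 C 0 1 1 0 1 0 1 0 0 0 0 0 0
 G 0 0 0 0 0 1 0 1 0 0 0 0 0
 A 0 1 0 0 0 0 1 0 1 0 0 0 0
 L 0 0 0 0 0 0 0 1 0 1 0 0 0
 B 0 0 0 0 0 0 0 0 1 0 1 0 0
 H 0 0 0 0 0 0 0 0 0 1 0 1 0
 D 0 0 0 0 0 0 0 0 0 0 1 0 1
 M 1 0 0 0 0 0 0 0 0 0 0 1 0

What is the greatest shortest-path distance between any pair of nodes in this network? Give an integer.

5

Eccentricity of each node (its greatest distance to any other): A:4, B:5, C:5, D:5, E:4, F:5, G:5, H:5, I:4, J:5, K:5, L:4, M:4.
The maximum eccentricity is 5, realized for instance by the pair K–H via K – E – A – L – B – H. So the diameter is 5.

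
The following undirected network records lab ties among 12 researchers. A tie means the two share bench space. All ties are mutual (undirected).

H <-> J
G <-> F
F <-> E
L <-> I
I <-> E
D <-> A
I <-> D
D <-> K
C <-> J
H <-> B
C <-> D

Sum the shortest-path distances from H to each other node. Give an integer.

42

Distances from H: A:4, B:1, C:2, D:3, E:5, F:6, G:7, I:4, J:1, K:4, L:5.
Sum = 4 + 1 + 2 + 3 + 5 + 6 + 7 + 4 + 1 + 4 + 5 = 42.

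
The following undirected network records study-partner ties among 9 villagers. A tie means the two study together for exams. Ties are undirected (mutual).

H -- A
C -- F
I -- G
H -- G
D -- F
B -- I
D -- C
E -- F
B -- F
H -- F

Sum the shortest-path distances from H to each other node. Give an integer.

Distances from H: A:1, B:2, C:2, D:2, E:2, F:1, G:1, I:2.
Sum = 1 + 2 + 2 + 2 + 2 + 1 + 1 + 2 = 13.

13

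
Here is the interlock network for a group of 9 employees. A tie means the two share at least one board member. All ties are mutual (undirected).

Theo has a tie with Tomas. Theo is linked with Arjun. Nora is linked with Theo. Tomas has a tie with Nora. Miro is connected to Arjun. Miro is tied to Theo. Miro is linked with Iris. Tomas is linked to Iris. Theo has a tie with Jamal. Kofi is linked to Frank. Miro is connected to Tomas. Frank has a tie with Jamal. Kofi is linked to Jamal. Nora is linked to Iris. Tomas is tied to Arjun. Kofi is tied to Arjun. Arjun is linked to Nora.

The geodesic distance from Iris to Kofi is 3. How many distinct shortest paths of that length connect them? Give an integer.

3

The shortest distance is 3. The length-3 paths are: Iris–Miro–Arjun–Kofi; Iris–Nora–Arjun–Kofi; Iris–Tomas–Arjun–Kofi.
That gives 3 distinct shortest paths.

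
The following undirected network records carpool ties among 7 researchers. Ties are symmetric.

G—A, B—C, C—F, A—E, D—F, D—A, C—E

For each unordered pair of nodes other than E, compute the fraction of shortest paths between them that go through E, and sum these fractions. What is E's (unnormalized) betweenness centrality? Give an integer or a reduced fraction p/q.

Pairs whose geodesics pass through E — A–B: 1; A–C: 1; B–G: 1; G–C: 1.
All other pairs contribute 0.
Summing the contributions gives betweenness(E) = 4.

4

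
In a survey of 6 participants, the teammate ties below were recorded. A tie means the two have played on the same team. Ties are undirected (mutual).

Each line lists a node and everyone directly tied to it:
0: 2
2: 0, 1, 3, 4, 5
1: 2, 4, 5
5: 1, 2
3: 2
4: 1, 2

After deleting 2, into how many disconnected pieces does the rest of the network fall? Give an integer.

3

Without 2, the remaining ties split the others into: {1, 4, 5}; {0}; {3}.
That's 3 separate components.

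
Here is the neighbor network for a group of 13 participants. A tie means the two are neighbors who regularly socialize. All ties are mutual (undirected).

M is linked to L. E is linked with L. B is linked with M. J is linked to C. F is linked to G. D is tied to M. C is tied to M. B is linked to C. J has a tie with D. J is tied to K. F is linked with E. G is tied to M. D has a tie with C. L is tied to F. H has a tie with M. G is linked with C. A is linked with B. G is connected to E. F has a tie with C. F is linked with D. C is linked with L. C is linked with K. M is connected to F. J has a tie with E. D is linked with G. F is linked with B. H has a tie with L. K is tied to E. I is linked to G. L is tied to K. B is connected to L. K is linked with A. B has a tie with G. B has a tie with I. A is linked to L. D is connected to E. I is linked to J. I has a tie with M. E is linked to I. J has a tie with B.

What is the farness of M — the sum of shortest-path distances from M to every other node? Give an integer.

Distances from M: A:2, B:1, C:1, D:1, E:2, F:1, G:1, H:1, I:1, J:2, K:2, L:1.
Sum = 2 + 1 + 1 + 1 + 2 + 1 + 1 + 1 + 1 + 2 + 2 + 1 = 16.

16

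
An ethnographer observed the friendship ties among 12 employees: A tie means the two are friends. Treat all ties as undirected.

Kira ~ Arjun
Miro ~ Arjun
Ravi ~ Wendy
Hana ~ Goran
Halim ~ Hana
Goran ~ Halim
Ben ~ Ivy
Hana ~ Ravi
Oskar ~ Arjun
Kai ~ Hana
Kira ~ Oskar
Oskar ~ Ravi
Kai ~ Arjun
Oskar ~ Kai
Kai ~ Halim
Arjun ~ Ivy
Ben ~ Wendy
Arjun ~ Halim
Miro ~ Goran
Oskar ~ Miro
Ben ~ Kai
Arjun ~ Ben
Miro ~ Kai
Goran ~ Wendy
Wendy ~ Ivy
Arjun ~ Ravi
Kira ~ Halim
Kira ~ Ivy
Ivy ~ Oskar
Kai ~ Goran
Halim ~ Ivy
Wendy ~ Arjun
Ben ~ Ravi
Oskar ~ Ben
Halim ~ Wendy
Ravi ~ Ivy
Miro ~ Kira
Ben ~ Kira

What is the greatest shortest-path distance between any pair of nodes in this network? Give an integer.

Eccentricity of each node (its greatest distance to any other): Arjun:2, Ben:2, Goran:2, Halim:2, Hana:2, Ivy:2, Kai:2, Kira:2, Miro:2, Oskar:2, Ravi:2, Wendy:2.
The maximum eccentricity is 2, realized for instance by the pair Kai–Wendy via Kai – Ben – Wendy. So the diameter is 2.

2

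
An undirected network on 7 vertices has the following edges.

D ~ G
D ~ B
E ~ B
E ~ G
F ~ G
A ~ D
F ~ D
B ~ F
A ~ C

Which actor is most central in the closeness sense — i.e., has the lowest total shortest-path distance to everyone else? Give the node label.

Farness (sum of distances to all others) for each node — A:11, B:10, C:16, D:8, E:13, F:10, G:10.
The smallest farness is 8, for D, so D has the highest closeness.

D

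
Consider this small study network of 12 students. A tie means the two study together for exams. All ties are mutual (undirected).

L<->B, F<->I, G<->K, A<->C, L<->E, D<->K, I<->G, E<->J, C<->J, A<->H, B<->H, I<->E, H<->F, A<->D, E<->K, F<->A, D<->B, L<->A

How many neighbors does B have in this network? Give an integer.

3

B is directly tied to D, H, and L. That is 3 neighbors, so the degree of B is 3.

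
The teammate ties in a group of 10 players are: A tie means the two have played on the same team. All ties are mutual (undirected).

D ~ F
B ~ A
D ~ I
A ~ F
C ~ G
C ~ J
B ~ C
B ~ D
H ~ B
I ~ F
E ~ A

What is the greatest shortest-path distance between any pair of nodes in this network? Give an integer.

4

Eccentricity of each node (its greatest distance to any other): A:3, B:2, C:3, D:3, E:4, F:4, G:4, H:3, I:4, J:4.
The maximum eccentricity is 4, realized for instance by the pair G–F via G – C – B – A – F. So the diameter is 4.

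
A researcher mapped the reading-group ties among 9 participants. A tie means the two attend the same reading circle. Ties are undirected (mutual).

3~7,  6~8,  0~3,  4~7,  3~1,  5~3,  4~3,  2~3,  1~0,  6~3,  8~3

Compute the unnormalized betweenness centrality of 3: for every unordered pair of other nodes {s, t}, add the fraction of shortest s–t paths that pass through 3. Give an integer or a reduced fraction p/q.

Pairs whose geodesics pass through 3 — 0–4: 1; 0–6: 1; 0–8: 1; 0–7: 1; 0–5: 1; 0–2: 1; 4–1: 1; 4–6: 1; 4–8: 1; 4–5: 1; 4–2: 1; 1–6: 1; 1–8: 1; 1–7: 1 … (+11 more pairs).
All other pairs contribute 0.
Summing the contributions gives betweenness(3) = 25.

25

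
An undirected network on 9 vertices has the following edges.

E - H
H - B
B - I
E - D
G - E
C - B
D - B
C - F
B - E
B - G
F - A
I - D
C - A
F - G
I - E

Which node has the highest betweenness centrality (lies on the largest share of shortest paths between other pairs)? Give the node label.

Unnormalized betweenness of each node: A:0, B:25/2, C:6, D:0, E:7/2, F:2, G:4, H:0, I:0.
B has the largest value, 25/2, making it the main broker — the node through which the most shortest paths run.

B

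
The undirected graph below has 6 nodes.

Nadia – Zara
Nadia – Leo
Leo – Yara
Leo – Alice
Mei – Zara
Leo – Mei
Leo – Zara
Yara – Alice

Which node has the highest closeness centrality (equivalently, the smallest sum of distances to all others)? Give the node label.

Farness (sum of distances to all others) for each node — Alice:8, Leo:5, Mei:8, Nadia:8, Yara:8, Zara:7.
The smallest farness is 5, for Leo, so Leo has the highest closeness.

Leo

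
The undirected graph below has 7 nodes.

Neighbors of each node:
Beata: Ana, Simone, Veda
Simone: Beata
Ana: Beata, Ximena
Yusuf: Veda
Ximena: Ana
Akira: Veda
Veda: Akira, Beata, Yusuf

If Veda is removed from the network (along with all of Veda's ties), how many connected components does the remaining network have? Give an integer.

3

Without Veda, the remaining ties split the others into: {Ana, Beata, Simone, Ximena}; {Akira}; {Yusuf}.
That's 3 separate components.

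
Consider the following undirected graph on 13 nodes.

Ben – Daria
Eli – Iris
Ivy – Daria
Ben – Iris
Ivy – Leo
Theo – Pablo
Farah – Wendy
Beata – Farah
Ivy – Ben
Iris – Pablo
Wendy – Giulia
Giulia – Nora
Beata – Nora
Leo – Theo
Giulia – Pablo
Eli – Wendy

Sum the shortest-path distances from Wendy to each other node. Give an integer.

Distances from Wendy: Beata:2, Ben:3, Daria:4, Eli:1, Farah:1, Giulia:1, Iris:2, Ivy:4, Leo:4, Nora:2, Pablo:2, Theo:3.
Sum = 2 + 3 + 4 + 1 + 1 + 1 + 2 + 4 + 4 + 2 + 2 + 3 = 29.

29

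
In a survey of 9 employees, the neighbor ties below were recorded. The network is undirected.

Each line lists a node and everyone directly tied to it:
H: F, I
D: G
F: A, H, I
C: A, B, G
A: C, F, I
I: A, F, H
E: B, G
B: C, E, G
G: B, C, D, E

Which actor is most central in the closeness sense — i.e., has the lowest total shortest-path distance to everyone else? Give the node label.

C

Farness (sum of distances to all others) for each node — A:15, B:17, C:14, D:23, E:22, F:19, G:16, H:25, I:19.
The smallest farness is 14, for C, so C has the highest closeness.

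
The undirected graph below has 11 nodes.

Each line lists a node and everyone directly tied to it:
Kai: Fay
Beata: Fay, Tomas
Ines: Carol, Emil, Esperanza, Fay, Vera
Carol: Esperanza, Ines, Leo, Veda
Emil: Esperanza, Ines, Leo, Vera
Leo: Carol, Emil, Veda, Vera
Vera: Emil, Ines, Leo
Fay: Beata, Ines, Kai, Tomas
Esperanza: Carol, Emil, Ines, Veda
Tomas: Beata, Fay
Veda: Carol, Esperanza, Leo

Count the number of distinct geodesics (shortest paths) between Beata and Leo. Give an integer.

The shortest distance is 4. The length-4 paths are: Beata–Fay–Ines–Carol–Leo; Beata–Fay–Ines–Vera–Leo; Beata–Fay–Ines–Emil–Leo.
That gives 3 distinct shortest paths.

3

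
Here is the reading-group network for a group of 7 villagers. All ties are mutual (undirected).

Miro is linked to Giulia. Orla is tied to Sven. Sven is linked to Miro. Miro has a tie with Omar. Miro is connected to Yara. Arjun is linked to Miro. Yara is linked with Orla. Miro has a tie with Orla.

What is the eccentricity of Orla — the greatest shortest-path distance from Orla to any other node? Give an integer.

2

Distances from Orla: Arjun:2, Giulia:2, Miro:1, Omar:2, Sven:1, Yara:1.
The largest is 2 (to Omar, Arjun, and Giulia), so the eccentricity of Orla is 2.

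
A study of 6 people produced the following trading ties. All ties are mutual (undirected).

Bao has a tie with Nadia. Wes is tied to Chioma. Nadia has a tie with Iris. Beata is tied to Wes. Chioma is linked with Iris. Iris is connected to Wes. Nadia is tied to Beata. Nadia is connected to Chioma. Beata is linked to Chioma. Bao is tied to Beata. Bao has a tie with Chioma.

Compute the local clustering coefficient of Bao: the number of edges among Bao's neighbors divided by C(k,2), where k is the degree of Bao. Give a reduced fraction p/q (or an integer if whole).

1

Bao's neighbors: Beata, Chioma, and Nadia (k = 3).
Possible neighbor pairs: C(3,2) = 3. Edges among them: Beata–Chioma, Beata–Nadia, Chioma–Nadia → e = 3.
Clustering(Bao) = 3/3 = 1.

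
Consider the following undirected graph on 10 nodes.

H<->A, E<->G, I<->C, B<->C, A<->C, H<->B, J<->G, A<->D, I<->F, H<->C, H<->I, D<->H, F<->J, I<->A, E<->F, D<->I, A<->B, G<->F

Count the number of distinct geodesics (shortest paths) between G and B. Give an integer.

The shortest distance is 4. The length-4 paths are: G–F–I–H–B; G–F–I–C–B; G–F–I–A–B.
That gives 3 distinct shortest paths.

3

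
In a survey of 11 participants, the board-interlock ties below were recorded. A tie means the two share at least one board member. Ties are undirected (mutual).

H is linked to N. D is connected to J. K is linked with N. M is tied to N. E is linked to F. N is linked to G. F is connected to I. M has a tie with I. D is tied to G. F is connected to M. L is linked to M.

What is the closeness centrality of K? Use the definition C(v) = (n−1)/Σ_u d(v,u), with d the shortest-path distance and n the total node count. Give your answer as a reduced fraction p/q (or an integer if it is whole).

10/27

Distances from K: D:3, E:4, F:3, G:2, H:2, I:3, J:4, L:3, M:2, N:1. Sum = 27.
n = 11, so closeness = 10/27.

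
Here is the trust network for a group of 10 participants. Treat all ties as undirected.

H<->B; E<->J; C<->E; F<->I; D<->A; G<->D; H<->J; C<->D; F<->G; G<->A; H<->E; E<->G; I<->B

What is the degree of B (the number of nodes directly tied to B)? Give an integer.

2

B is directly tied to H and I. That is 2 neighbors, so the degree of B is 2.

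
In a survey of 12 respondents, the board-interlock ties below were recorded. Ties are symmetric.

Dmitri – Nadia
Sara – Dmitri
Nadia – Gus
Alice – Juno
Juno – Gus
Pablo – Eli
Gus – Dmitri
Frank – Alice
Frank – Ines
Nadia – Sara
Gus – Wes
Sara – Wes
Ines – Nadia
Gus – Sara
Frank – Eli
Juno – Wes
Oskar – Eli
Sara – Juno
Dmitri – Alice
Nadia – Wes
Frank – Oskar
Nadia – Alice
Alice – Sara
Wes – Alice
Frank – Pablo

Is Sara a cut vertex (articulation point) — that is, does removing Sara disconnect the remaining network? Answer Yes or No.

No

Even without Sara, every remaining node can still reach every other (the residual graph is connected), so Sara is not a cut vertex.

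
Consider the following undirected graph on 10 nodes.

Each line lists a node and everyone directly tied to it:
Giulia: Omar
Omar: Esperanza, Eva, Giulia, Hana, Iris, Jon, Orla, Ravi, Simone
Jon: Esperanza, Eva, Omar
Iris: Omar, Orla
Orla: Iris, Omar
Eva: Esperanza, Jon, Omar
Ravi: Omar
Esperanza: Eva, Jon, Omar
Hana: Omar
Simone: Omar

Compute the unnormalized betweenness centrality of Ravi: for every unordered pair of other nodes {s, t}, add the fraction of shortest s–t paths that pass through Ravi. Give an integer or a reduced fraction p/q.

0

No shortest path between any pair of other nodes passes through Ravi.
Summing the contributions gives betweenness(Ravi) = 0.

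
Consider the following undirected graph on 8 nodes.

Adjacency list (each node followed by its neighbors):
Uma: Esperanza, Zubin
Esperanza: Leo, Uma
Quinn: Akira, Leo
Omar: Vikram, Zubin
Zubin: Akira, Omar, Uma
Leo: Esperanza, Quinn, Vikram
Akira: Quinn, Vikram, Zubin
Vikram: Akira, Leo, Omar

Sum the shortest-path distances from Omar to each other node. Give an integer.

14

Distances from Omar: Akira:2, Esperanza:3, Leo:2, Quinn:3, Uma:2, Vikram:1, Zubin:1.
Sum = 2 + 3 + 2 + 3 + 2 + 1 + 1 = 14.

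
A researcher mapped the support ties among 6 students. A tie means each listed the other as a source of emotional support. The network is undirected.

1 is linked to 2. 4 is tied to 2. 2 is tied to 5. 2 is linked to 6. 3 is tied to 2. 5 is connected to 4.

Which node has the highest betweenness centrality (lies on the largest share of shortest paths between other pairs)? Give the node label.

2

Unnormalized betweenness of each node: 1:0, 2:9, 3:0, 4:0, 5:0, 6:0.
2 has the largest value, 9, making it the main broker — the node through which the most shortest paths run.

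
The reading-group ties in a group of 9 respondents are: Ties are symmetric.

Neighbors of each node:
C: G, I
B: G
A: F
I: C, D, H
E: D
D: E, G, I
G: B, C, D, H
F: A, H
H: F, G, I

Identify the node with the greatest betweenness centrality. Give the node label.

Unnormalized betweenness of each node: A:0, B:0, C:2/3, D:23/3, E:0, F:7, G:25/2, H:38/3, I:11/2.
H has the largest value, 38/3, making it the main broker — the node through which the most shortest paths run.

H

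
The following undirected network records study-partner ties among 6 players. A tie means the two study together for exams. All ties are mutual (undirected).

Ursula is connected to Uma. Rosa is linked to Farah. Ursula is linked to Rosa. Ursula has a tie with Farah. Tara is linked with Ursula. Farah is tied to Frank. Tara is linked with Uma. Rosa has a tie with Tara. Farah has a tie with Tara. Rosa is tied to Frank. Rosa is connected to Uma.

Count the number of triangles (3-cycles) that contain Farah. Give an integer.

4

Farah's neighbors: Frank, Rosa, Tara, and Ursula.
Neighbor pairs that are themselves tied: Farah–Frank–Rosa; Farah–Rosa–Tara; Farah–Rosa–Ursula; Farah–Tara–Ursula. Each forms one triangle with Farah, for 4 in total.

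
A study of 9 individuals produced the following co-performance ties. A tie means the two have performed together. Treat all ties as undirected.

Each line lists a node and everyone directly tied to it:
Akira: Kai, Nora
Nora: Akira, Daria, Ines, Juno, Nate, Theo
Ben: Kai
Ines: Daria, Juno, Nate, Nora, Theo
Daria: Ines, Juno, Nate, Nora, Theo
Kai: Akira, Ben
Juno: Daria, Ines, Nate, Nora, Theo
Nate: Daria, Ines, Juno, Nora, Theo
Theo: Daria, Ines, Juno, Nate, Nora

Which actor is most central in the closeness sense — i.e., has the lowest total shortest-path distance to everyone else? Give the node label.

Nora

Farness (sum of distances to all others) for each node — Akira:14, Ben:26, Daria:14, Ines:14, Juno:14, Kai:19, Nate:14, Nora:11, Theo:14.
The smallest farness is 11, for Nora, so Nora has the highest closeness.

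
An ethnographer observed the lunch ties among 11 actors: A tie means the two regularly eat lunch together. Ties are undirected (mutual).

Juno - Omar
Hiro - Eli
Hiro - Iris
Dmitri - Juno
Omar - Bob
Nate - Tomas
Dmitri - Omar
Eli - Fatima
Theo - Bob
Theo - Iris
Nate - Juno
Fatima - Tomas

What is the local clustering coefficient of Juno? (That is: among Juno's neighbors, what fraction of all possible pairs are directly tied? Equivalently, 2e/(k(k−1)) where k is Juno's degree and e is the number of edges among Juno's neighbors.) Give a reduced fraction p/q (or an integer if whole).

Juno's neighbors: Dmitri, Nate, and Omar (k = 3).
Possible neighbor pairs: C(3,2) = 3. Edges among them: Dmitri–Omar → e = 1.
Clustering(Juno) = 1/3.

1/3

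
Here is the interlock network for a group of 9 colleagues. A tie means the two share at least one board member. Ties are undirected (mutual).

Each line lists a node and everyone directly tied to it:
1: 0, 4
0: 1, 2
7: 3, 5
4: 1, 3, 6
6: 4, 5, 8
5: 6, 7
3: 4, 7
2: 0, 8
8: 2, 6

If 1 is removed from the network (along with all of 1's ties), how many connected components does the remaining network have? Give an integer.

1's neighbors (0 and 4) remain reachable from one another through other ties, so the rest of the network stays in one piece.

1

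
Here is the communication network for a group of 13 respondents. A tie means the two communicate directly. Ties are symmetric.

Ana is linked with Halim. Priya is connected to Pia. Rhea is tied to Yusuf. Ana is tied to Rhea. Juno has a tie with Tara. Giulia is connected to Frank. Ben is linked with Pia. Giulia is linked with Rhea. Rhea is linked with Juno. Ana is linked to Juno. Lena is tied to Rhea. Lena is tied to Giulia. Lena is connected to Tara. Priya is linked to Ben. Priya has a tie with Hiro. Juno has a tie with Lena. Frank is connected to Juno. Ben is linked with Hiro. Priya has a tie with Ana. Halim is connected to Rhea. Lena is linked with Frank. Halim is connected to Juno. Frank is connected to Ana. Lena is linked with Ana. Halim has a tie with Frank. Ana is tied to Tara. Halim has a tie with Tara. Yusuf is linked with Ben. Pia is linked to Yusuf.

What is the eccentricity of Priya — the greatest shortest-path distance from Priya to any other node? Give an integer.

Distances from Priya: Ana:1, Ben:1, Frank:2, Giulia:3, Halim:2, Hiro:1, Juno:2, Lena:2, Pia:1, Rhea:2, Tara:2, Yusuf:2.
The largest is 3 (to Giulia), so the eccentricity of Priya is 3.

3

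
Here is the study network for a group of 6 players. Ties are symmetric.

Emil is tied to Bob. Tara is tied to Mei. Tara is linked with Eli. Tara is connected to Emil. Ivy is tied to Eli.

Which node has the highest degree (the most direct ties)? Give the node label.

Tara

Degrees — Bob:1, Eli:2, Emil:2, Ivy:1, Mei:1, Tara:3.
The maximum is 3, attained only by Tara.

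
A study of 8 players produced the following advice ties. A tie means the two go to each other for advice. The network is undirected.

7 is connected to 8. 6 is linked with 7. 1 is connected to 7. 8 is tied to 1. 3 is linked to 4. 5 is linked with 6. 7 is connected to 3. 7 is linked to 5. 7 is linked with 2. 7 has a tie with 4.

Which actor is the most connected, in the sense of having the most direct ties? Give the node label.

Degrees — 1:2, 2:1, 3:2, 4:2, 5:2, 6:2, 7:7, 8:2.
The maximum is 7, attained only by 7.

7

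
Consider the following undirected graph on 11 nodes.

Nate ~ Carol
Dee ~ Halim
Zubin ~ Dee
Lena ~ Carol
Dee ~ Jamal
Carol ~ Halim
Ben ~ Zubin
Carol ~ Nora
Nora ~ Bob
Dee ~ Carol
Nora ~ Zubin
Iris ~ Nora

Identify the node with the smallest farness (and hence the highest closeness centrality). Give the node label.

Farness (sum of distances to all others) for each node — Ben:28, Bob:26, Carol:16, Dee:18, Halim:21, Iris:26, Jamal:27, Lena:25, Nate:25, Nora:17, Zubin:19.
The smallest farness is 16, for Carol, so Carol has the highest closeness.

Carol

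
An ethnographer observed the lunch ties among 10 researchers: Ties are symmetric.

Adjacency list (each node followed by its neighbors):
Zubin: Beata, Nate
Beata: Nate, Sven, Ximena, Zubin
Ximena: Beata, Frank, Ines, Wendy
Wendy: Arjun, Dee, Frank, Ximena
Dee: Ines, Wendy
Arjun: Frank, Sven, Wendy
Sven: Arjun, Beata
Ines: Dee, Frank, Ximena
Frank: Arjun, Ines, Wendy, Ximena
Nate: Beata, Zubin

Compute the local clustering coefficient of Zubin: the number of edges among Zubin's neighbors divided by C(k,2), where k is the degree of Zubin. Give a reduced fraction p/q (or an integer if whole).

Zubin's neighbors: Beata and Nate (k = 2).
Possible neighbor pairs: C(2,2) = 1. Edges among them: Beata–Nate → e = 1.
Clustering(Zubin) = 1/1.

1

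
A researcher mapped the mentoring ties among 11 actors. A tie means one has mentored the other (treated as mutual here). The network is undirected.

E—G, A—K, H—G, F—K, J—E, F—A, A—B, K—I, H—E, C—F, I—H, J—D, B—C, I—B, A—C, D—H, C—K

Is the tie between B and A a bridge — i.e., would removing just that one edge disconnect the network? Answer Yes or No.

No

Even without that edge, B still reaches A via B – C – A, so the network stays connected. Not a bridge.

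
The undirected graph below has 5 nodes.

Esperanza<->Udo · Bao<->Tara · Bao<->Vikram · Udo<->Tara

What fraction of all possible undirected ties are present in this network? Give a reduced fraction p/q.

2/5

There are 4 edges and 5 nodes, so the maximum possible is C(5,2) = 10.
Density = 4/10 = 2/5.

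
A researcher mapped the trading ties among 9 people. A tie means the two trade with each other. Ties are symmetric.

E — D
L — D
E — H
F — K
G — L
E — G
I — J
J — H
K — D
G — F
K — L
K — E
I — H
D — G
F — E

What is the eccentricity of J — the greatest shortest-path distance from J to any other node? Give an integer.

4

Distances from J: D:3, E:2, F:3, G:3, H:1, I:1, K:3, L:4.
The largest is 4 (to L), so the eccentricity of J is 4.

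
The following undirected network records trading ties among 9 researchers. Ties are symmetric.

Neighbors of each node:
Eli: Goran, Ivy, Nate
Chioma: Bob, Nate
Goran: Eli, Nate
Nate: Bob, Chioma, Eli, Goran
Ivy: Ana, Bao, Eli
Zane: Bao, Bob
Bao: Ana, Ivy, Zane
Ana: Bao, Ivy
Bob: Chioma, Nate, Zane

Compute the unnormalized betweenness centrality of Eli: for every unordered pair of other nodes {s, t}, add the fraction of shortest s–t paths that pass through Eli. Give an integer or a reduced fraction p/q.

Pairs whose geodesics pass through Eli — Ana–Chioma: 1/2; Ana–Nate: 1; Ana–Goran: 1; Bao–Nate: 1/2; Bao–Goran: 1; Bob–Ivy: 1/2; Chioma–Ivy: 1; Nate–Ivy: 1; Goran–Ivy: 1.
All other pairs contribute 0.
Summing the contributions gives betweenness(Eli) = 15/2.

15/2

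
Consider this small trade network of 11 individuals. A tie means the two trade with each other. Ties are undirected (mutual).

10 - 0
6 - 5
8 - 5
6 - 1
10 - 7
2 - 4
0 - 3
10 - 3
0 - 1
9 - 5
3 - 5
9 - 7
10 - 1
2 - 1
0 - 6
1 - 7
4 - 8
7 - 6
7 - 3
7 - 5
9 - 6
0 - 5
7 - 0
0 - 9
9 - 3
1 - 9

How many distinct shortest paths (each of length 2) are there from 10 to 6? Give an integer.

3

The shortest distance is 2. The length-2 paths are: 10–7–6; 10–1–6; 10–0–6.
That gives 3 distinct shortest paths.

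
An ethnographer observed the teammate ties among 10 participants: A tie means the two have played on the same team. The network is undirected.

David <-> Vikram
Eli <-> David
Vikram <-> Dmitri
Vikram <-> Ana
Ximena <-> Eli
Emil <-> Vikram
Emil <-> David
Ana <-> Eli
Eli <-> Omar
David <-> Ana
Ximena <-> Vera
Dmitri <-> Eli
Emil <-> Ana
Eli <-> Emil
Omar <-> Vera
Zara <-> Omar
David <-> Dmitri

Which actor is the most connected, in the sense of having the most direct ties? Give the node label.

Degrees — Ana:4, David:5, Dmitri:3, Eli:6, Emil:4, Omar:3, Vera:2, Vikram:4, Ximena:2, Zara:1.
The maximum is 6, attained only by Eli.

Eli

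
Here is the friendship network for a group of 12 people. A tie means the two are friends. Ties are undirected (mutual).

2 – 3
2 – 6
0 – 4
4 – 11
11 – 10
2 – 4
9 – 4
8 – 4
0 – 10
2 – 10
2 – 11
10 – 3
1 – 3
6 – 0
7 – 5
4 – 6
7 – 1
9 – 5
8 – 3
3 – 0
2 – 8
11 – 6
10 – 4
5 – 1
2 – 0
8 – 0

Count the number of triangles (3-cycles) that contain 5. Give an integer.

1

5's neighbors: 1, 7, and 9.
Neighbor pairs that are themselves tied: 5–1–7. Each forms one triangle with 5, for 1 in total.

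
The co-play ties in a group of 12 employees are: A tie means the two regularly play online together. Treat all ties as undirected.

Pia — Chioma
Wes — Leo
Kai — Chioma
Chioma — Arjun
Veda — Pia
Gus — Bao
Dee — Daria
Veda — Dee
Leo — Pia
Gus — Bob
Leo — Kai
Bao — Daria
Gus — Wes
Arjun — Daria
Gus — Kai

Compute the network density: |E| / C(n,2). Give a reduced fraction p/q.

5/22

There are 15 edges and 12 nodes, so the maximum possible is C(12,2) = 66.
Density = 15/66 = 5/22.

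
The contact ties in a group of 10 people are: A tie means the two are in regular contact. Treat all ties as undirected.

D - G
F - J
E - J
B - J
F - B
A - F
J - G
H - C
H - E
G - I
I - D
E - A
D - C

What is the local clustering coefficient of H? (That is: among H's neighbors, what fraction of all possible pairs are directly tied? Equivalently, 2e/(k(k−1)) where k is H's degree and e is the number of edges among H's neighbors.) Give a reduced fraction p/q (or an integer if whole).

0

H's neighbors: C and E (k = 2).
Possible neighbor pairs: C(2,2) = 1. Edges among them: none → e = 0.
Clustering(H) = 0/1.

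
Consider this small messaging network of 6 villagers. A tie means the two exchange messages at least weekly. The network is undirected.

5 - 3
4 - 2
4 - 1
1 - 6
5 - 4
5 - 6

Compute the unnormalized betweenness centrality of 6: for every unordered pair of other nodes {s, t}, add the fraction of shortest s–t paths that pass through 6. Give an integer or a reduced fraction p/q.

Pairs whose geodesics pass through 6 — 5–1: 1/2; 3–1: 1/2.
All other pairs contribute 0.
Summing the contributions gives betweenness(6) = 1.

1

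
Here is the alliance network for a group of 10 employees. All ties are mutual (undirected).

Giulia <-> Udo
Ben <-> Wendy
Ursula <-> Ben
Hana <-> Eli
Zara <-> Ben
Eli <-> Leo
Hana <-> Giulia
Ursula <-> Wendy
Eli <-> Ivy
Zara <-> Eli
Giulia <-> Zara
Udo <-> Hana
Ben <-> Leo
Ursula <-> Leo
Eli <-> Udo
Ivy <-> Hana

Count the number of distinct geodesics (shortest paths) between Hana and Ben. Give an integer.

3

The shortest distance is 3. The length-3 paths are: Hana–Eli–Leo–Ben; Hana–Eli–Zara–Ben; Hana–Giulia–Zara–Ben.
That gives 3 distinct shortest paths.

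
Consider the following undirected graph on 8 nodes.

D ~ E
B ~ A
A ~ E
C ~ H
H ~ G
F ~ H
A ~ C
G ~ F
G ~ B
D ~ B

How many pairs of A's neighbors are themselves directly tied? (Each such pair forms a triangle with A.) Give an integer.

0

A's neighbors are B, C, and E, but none of them are tied to each other, so no triangle contains A.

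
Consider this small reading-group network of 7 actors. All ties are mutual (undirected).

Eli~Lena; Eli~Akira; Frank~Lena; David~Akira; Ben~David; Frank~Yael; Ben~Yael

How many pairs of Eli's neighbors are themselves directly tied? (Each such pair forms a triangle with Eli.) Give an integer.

Eli's neighbors are Akira and Lena, but none of them are tied to each other, so no triangle contains Eli.

0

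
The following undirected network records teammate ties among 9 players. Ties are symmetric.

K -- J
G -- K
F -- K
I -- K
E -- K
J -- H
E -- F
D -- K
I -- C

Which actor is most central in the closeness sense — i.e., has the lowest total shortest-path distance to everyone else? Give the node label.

Farness (sum of distances to all others) for each node — C:22, D:17, E:16, F:16, G:17, H:22, I:15, J:15, K:10.
The smallest farness is 10, for K, so K has the highest closeness.

K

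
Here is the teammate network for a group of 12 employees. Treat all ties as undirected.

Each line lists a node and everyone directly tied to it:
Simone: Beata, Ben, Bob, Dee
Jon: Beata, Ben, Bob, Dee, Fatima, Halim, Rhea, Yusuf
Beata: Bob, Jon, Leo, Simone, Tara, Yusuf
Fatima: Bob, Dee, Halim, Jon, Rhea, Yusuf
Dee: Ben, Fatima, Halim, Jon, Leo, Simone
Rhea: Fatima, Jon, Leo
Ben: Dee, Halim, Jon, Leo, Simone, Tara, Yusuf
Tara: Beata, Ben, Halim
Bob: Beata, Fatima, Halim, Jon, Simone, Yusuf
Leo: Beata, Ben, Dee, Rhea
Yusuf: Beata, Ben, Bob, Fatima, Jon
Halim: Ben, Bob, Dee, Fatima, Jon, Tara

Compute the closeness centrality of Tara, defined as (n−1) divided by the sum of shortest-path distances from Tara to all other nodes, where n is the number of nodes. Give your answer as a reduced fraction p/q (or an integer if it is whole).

11/20

Distances from Tara: Beata:1, Ben:1, Bob:2, Dee:2, Fatima:2, Halim:1, Jon:2, Leo:2, Rhea:3, Simone:2, Yusuf:2. Sum = 20.
n = 12, so closeness = 11/20.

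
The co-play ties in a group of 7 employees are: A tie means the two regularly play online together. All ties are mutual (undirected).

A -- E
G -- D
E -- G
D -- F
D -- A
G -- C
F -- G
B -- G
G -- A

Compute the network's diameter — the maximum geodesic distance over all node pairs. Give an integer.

2

Eccentricity of each node (its greatest distance to any other): A:2, B:2, C:2, D:2, E:2, F:2, G:1.
The maximum eccentricity is 2, realized for instance by the pair F–A via F – G – A. So the diameter is 2.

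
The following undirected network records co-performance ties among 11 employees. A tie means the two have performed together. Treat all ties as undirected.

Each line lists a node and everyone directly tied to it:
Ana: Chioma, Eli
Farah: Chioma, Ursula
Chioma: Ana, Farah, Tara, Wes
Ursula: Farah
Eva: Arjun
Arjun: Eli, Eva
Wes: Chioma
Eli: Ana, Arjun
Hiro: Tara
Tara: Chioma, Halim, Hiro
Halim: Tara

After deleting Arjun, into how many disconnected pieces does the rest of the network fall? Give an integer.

Without Arjun, the remaining ties split the others into: {Ana, Chioma, Eli, Farah, Halim, Hiro, Tara, Ursula, Wes}; {Eva}.
That's 2 separate components.

2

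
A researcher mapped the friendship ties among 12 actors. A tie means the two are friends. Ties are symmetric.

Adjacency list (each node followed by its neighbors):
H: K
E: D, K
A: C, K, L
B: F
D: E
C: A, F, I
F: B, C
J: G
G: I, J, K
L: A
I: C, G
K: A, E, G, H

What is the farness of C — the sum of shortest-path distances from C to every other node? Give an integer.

24

Distances from C: A:1, B:2, D:4, E:3, F:1, G:2, H:3, I:1, J:3, K:2, L:2.
Sum = 1 + 2 + 4 + 3 + 1 + 2 + 3 + 1 + 3 + 2 + 2 = 24.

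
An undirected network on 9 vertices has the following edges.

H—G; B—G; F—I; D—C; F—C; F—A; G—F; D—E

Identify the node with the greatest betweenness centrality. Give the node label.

F

Unnormalized betweenness of each node: A:0, B:0, C:12, D:7, E:0, F:22, G:13, H:0, I:0.
F has the largest value, 22, making it the main broker — the node through which the most shortest paths run.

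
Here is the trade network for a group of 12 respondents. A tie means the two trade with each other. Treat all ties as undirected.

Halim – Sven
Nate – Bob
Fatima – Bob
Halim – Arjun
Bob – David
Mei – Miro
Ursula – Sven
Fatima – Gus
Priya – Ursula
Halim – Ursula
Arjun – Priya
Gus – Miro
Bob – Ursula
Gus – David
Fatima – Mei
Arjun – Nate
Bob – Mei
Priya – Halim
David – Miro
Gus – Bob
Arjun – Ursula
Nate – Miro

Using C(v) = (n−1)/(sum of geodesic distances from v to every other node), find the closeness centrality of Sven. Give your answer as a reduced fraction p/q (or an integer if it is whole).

11/27

Distances from Sven: Arjun:2, Bob:2, David:3, Fatima:3, Gus:3, Halim:1, Mei:3, Miro:4, Nate:3, Priya:2, Ursula:1. Sum = 27.
n = 12, so closeness = 11/27.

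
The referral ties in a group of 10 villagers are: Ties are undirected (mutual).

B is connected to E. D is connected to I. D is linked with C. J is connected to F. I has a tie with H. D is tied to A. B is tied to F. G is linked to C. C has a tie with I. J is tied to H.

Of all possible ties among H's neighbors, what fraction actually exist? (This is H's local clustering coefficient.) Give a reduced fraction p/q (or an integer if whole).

0

H's neighbors: I and J (k = 2).
Possible neighbor pairs: C(2,2) = 1. Edges among them: none → e = 0.
Clustering(H) = 0/1.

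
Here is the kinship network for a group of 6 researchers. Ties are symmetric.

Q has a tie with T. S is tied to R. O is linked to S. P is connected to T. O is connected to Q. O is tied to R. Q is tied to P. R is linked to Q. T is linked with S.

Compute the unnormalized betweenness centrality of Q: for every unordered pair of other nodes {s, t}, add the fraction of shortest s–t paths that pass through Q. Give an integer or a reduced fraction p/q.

Pairs whose geodesics pass through Q — O–T: 1/2; O–P: 1; T–R: 1/2; R–P: 1.
All other pairs contribute 0.
Summing the contributions gives betweenness(Q) = 3.

3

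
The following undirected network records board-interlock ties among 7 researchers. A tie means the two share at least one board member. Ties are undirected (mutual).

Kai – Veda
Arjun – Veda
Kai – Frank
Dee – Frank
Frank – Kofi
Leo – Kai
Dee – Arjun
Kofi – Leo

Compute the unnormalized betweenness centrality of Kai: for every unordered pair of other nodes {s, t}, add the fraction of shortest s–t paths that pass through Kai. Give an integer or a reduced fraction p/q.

Pairs whose geodesics pass through Kai — Dee–Leo: 1/2; Frank–Leo: 1/2; Frank–Veda: 1; Kofi–Veda: 2/2; Leo–Veda: 1; Leo–Arjun: 1.
All other pairs contribute 0.
Summing the contributions gives betweenness(Kai) = 5.

5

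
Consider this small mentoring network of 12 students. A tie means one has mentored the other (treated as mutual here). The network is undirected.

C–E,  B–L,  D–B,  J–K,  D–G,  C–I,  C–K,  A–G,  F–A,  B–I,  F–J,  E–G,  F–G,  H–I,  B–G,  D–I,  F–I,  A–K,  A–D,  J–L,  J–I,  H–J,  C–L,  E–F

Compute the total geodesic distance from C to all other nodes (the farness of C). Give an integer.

Distances from C: A:2, B:2, D:2, E:1, F:2, G:2, H:2, I:1, J:2, K:1, L:1.
Sum = 2 + 2 + 2 + 1 + 2 + 2 + 2 + 1 + 2 + 1 + 1 = 18.

18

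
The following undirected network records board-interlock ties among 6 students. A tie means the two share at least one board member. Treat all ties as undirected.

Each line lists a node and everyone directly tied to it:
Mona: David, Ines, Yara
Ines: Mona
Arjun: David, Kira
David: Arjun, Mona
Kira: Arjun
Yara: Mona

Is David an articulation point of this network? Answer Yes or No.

Yes

Removing David leaves {Arjun and Kira} with no path to {Ines, Mona, and Yara}, so the network splits into 2 components. David is a cut vertex.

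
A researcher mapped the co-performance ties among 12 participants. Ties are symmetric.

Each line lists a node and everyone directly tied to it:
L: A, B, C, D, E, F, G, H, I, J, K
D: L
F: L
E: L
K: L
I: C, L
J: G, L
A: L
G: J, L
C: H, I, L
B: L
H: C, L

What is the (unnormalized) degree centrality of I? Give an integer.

I is directly tied to C and L. That is 2 neighbors, so the degree of I is 2.

2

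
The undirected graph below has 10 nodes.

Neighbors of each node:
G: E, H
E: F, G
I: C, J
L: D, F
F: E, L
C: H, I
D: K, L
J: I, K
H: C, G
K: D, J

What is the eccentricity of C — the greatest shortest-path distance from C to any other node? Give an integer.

Distances from C: D:4, E:3, F:4, G:2, H:1, I:1, J:2, K:3, L:5.
The largest is 5 (to L), so the eccentricity of C is 5.

5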